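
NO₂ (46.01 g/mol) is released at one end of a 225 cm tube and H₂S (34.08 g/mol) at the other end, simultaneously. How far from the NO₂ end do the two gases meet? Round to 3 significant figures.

In equal time, each gas travels a distance ∝ its rate ∝ 1/√M, so d_NO₂/d_H₂S = √(M_H₂S/M_NO₂) = √(34.08/46.01) = 0.8606.
With d_NO₂ + d_H₂S = 225 cm, d_H₂S = 225/(1 + 0.8606) = 120.9 cm.
d_NO₂ = 225 − 120.9 = 104 cm.

104 cm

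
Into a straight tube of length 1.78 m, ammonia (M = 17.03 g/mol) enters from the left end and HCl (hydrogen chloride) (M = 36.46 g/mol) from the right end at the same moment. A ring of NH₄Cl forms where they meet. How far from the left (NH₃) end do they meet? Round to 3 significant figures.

1.06 m

Graham's law gives d_NH₃/d_HCl = rate_NH₃/rate_HCl = √(M_HCl/M_NH₃) = √(36.46/17.03) = 1.463.
With d_NH₃ + d_HCl = 1.78 m, d_HCl = 1.78/(1 + 1.463) = 0.7226 m.
d_NH₃ = 1.78 − 0.7226 = 1.06 m.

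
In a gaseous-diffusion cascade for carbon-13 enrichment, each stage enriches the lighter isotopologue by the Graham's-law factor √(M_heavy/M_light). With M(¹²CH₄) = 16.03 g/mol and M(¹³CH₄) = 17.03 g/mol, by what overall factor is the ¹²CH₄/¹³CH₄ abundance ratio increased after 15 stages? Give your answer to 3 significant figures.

Overall factor = α^15 with α = √(17.03/16.03), i.e. (17.03/16.03)^(15/2).
= 1.06238^(15/2) = 1.57.

1.57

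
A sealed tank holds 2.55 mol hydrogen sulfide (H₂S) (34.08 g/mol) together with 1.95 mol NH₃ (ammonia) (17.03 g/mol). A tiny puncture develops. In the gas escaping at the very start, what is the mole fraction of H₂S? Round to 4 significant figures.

Each component's effusion rate ∝ (its partial pressure)·(1/√M) ∝ n_i/√M_i.
Mole fraction of H₂S in the effusate = (n_H₂S/√M_H₂S) / (n_H₂S/√M_H₂S + n_NH₃/√M_NH₃)
= (2.55/√34.08) / (2.55/√34.08 + 1.95/√17.03) = 0.4368/(0.4368 + 0.4725) = 0.4804.

0.4804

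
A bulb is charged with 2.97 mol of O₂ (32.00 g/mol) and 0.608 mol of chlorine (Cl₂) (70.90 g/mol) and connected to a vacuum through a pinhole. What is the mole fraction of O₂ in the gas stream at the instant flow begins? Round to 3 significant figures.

Rate_i ∝ x_i/√M_i (Graham's law weighted by mole fraction), so the effusate composition follows n_i/√M_i.
So x_O₂ in the escaping gas = (n_O₂/√M_O₂) / Σ(n_i/√M_i)
= (2.97/√32.00) / (2.97/√32.00 + 0.608/√70.90) = 0.5250/(0.5250 + 0.07221) = 0.879.

0.879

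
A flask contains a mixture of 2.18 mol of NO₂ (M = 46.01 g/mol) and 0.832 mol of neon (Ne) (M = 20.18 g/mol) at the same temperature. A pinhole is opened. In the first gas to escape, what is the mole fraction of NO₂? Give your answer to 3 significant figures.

Each component's effusion rate ∝ (its partial pressure)·(1/√M) ∝ n_i/√M_i.
So x_NO₂ in the escaping gas = (n_NO₂/√M_NO₂) / Σ(n_i/√M_i)
= (2.18/√46.01) / (2.18/√46.01 + 0.832/√20.18) = 0.3214/(0.3214 + 0.1852) = 0.634.

0.634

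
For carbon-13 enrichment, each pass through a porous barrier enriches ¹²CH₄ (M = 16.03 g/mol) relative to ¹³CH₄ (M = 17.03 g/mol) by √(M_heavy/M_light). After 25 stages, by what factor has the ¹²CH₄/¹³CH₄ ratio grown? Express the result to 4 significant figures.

2.131

Each stage multiplies the ratio by α = √(17.03/16.03), so after 25 stages the overall factor is α^25 = (17.03/16.03)^(25/2).
= 1.06238^(25/2) = 2.131.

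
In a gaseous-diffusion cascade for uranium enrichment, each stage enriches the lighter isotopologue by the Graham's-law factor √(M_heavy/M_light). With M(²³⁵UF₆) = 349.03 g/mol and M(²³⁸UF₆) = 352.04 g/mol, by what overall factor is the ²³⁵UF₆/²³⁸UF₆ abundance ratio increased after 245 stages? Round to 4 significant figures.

2.863

Each stage multiplies the ratio by α = √(352.04/349.03), so after 245 stages the overall factor is α^245 = (352.04/349.03)^(245/2).
= 1.00862^(245/2) = 2.863.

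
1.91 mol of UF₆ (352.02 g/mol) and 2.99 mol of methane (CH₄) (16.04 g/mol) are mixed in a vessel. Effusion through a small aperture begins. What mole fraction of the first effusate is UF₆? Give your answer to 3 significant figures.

0.120

The effusion rate of species i is ∝ p_i/√M_i ∝ n_i/√M_i.
x_UF₆(eff) = (n_UF₆/√M_UF₆) / (n_UF₆/√M_UF₆ + n_CH₄/√M_CH₄)
= (1.91/√352.02) / (1.91/√352.02 + 2.99/√16.04) = 0.1018/(0.1018 + 0.7466) = 0.120.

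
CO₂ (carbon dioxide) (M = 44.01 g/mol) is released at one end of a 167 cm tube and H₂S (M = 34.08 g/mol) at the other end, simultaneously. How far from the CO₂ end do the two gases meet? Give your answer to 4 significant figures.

The fronts meet when d_CO₂ + d_H₂S = L with d_CO₂/d_H₂S = √(M_H₂S/M_CO₂) (Graham's law). Here √(M_H₂S/M_CO₂) = √(34.08/44.01) = 0.8800.
With d_CO₂ + d_H₂S = 167 cm, d_H₂S = 167/(1 + 0.8800) = 88.83 cm.
d_CO₂ = 167 − 88.83 = 78.17 cm.

78.17 cm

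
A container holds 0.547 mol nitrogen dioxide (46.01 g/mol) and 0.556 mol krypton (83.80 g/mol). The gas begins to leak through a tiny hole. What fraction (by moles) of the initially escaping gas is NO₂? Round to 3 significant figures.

Effusion rate of each component ∝ n_i/√M_i (partial pressure × 1/√M).
So x_NO₂ in the escaping gas = (n_NO₂/√M_NO₂) / Σ(n_i/√M_i)
= (0.547/√46.01) / (0.547/√46.01 + 0.556/√83.80) = 0.08064/(0.08064 + 0.06074) = 0.570.

0.570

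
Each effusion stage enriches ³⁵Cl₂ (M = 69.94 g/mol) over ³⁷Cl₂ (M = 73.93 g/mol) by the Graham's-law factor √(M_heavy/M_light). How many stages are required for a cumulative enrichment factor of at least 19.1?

107

With α = √(73.93/69.94) per stage, ln α = ½ ln(1.05705) = 0.02774.
Need α^N ≥ 19.1 ⇒ N ≥ ln(19.1) / ln α = 2.950 / 0.02774 = 106.33.
Rounding up, N = 107 stages.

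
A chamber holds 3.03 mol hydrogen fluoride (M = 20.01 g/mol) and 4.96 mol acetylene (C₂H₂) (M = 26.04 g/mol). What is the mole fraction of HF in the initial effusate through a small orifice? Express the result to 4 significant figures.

0.4107

Rate_i ∝ x_i/√M_i (Graham's law weighted by mole fraction), so the effusate composition follows n_i/√M_i.
Mole fraction of HF in the effusate = (n_HF/√M_HF) / (n_HF/√M_HF + n_C₂H₂/√M_C₂H₂)
= (3.03/√20.01) / (3.03/√20.01 + 4.96/√26.04) = 0.6774/(0.6774 + 0.9720) = 0.4107.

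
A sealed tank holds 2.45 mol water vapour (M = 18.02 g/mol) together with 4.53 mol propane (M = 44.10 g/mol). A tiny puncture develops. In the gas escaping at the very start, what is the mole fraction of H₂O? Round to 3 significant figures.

Effusion rate of each component ∝ n_i/√M_i (partial pressure × 1/√M).
x_H₂O(eff) = (n_H₂O/√M_H₂O) / (n_H₂O/√M_H₂O + n_C₃H₈/√M_C₃H₈)
= (2.45/√18.02) / (2.45/√18.02 + 4.53/√44.10) = 0.5771/(0.5771 + 0.6821) = 0.458.

0.458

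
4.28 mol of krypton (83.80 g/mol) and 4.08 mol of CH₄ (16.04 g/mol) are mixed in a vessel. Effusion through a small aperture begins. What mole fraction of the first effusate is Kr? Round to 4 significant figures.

0.3146

The effusion rate of species i is ∝ p_i/√M_i ∝ n_i/√M_i.
So x_Kr in the escaping gas = (n_Kr/√M_Kr) / Σ(n_i/√M_i)
= (4.28/√83.80) / (4.28/√83.80 + 4.08/√16.04) = 0.4675/(0.4675 + 1.019) = 0.3146.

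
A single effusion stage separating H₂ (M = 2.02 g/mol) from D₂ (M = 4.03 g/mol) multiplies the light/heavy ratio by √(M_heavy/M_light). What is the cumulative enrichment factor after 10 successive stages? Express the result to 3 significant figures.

The single-stage factor is √(M_heavy/M_light), so 10 stages give [√(4.03/2.02)]^10 = (4.03/2.02)^(10/2).
= 1.99505^5 = 31.6.

31.6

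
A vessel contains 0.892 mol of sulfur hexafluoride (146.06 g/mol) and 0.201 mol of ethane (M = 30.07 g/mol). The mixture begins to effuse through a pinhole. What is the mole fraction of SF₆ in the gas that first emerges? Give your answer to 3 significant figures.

0.668

The effusion rate of species i is ∝ p_i/√M_i ∝ n_i/√M_i.
So x_SF₆ in the escaping gas = (n_SF₆/√M_SF₆) / Σ(n_i/√M_i)
= (0.892/√146.06) / (0.892/√146.06 + 0.201/√30.07) = 0.07381/(0.07381 + 0.03665) = 0.668.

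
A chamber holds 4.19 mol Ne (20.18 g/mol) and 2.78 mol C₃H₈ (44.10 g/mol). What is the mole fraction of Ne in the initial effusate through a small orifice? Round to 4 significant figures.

0.6902

Rate_i ∝ x_i/√M_i (Graham's law weighted by mole fraction), so the effusate composition follows n_i/√M_i.
Mole fraction of Ne in the effusate = (n_Ne/√M_Ne) / (n_Ne/√M_Ne + n_C₃H₈/√M_C₃H₈)
= (4.19/√20.18) / (4.19/√20.18 + 2.78/√44.10) = 0.9327/(0.9327 + 0.4186) = 0.6902.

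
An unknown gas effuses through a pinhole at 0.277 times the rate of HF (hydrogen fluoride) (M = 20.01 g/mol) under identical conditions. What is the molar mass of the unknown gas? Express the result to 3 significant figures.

261 g/mol

Graham's law gives rate_X/rate_HF = √(M_HF/M_X).
0.277 = √(20.01/M_X)
M_X = 20.01 / 0.277² = 20.01 / 0.07673 = 261 g/mol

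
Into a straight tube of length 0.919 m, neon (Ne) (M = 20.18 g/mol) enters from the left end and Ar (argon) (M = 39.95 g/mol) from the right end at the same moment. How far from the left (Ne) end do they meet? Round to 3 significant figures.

The fronts meet when d_Ne + d_Ar = L with d_Ne/d_Ar = √(M_Ar/M_Ne) (Graham's law). Here √(M_Ar/M_Ne) = √(39.95/20.18) = 1.407.
With d_Ne + d_Ar = 0.919 m, d_Ar = 0.919/(1 + 1.407) = 0.3818 m.
d_Ne = 0.919 − 0.3818 = 0.537 m.

0.537 m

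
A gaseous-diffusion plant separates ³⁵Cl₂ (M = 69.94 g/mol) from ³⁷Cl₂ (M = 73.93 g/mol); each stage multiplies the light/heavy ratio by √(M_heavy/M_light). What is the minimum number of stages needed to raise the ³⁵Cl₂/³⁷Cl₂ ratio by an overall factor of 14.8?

With α = √(73.93/69.94) per stage, ln α = ½ ln(1.05705) = 0.02774.
Need α^N ≥ 14.8 ⇒ N ≥ ln(14.8) / ln α = 2.695 / 0.02774 = 97.14.
Minimum whole number of stages: N = 98.

98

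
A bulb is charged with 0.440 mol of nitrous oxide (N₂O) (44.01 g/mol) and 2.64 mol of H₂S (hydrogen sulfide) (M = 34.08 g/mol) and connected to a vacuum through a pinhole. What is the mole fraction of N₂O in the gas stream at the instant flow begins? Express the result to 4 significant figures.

The effusion rate of species i is ∝ p_i/√M_i ∝ n_i/√M_i.
Mole fraction of N₂O in the effusate = (n_N₂O/√M_N₂O) / (n_N₂O/√M_N₂O + n_H₂S/√M_H₂S)
= (0.440/√44.01) / (0.440/√44.01 + 2.64/√34.08) = 0.06632/(0.06632 + 0.4522) = 0.1279.

0.1279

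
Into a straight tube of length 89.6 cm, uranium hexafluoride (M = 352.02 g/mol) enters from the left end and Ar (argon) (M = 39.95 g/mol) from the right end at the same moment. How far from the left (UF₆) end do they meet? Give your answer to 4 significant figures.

22.58 cm

Distances travelled in equal time are proportional to diffusion rates, so d_UF₆/d_Ar = √(M_Ar/M_UF₆) = √(39.95/352.02) = 0.3369.
With d_UF₆ + d_Ar = 89.6 cm, d_Ar = 89.6/(1 + 0.3369) = 67.02 cm.
d_UF₆ = 89.6 − 67.02 = 22.58 cm.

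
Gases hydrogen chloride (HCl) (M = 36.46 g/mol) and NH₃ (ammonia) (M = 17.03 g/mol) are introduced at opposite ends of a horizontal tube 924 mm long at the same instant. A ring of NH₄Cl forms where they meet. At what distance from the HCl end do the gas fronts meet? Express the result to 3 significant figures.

Distances travelled in equal time are proportional to diffusion rates, so d_HCl/d_NH₃ = √(M_NH₃/M_HCl) = √(17.03/36.46) = 0.6834.
With d_HCl + d_NH₃ = 924 mm, d_NH₃ = 924/(1 + 0.6834) = 548.9 mm.
d_HCl = 924 − 548.9 = 375 mm.

375 mm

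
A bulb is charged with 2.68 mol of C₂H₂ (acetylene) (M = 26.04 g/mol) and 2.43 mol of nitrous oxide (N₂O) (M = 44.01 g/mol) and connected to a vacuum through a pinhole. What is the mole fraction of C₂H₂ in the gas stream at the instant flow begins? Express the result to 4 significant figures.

0.5891

The effusion rate of species i is ∝ p_i/√M_i ∝ n_i/√M_i.
So x_C₂H₂ in the escaping gas = (n_C₂H₂/√M_C₂H₂) / Σ(n_i/√M_i)
= (2.68/√26.04) / (2.68/√26.04 + 2.43/√44.01) = 0.5252/(0.5252 + 0.3663) = 0.5891.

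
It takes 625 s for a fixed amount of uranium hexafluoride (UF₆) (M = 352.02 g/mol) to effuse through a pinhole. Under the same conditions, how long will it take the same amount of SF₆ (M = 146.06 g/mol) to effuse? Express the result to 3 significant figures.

403 s

Since effusion rate ∝ 1/√M, t_SF₆/t_UF₆ = √(M_SF₆/M_UF₆) = √(146.06/352.02) = √0.4149 = 0.6441.
So the time for SF₆ is 625 × 0.6441 = 403 s.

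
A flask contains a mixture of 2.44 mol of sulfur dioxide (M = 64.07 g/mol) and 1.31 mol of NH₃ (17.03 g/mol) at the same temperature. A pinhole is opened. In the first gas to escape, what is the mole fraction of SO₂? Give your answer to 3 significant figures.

0.490

Effusion rate of each component ∝ n_i/√M_i (partial pressure × 1/√M).
So x_SO₂ in the escaping gas = (n_SO₂/√M_SO₂) / Σ(n_i/√M_i)
= (2.44/√64.07) / (2.44/√64.07 + 1.31/√17.03) = 0.3048/(0.3048 + 0.3174) = 0.490.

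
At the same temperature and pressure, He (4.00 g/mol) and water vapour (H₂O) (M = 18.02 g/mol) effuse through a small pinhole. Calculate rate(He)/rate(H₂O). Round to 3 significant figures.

2.12

From Graham's law, rate_He/rate_H₂O = √(M_H₂O/M_He) = √(18.02/4.00) = √4.505 = 2.12.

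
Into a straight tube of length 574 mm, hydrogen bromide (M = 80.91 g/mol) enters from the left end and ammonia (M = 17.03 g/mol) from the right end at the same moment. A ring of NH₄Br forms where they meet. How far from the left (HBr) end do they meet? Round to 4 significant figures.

Graham's law gives d_HBr/d_NH₃ = rate_HBr/rate_NH₃ = √(M_NH₃/M_HBr) = √(17.03/80.91) = 0.4588.
With d_HBr + d_NH₃ = 574 mm, d_NH₃ = 574/(1 + 0.4588) = 393.5 mm.
d_HBr = 574 − 393.5 = 180.5 mm.

180.5 mm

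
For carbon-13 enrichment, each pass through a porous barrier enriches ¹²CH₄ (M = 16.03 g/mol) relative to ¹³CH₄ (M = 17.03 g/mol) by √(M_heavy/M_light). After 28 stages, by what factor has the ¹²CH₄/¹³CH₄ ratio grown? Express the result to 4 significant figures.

Each stage multiplies the ratio by α = √(17.03/16.03), so after 28 stages the overall factor is α^28 = (17.03/16.03)^(28/2).
= 1.06238^14 = 2.333.

2.333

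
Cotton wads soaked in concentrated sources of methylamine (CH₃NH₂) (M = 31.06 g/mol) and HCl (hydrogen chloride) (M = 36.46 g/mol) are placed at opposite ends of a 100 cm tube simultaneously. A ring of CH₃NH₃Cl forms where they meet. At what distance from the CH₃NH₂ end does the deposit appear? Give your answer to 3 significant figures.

The fronts meet when d_CH₃NH₂ + d_HCl = L with d_CH₃NH₂/d_HCl = √(M_HCl/M_CH₃NH₂) (Graham's law). Here √(M_HCl/M_CH₃NH₂) = √(36.46/31.06) = 1.083.
With d_CH₃NH₂ + d_HCl = 100 cm, d_HCl = 100/(1 + 1.083) = 48.00 cm.
d_CH₃NH₂ = 100 − 48.00 = 52.0 cm.

52.0 cm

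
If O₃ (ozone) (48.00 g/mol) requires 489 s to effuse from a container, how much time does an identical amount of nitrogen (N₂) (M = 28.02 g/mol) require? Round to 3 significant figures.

374 s

Graham's law gives t_N₂/t_O₃ = √(M_N₂/M_O₃) = √(28.02/48.00) = √0.5837 = 0.7640.
So the time for N₂ is 489 × 0.7640 = 374 s.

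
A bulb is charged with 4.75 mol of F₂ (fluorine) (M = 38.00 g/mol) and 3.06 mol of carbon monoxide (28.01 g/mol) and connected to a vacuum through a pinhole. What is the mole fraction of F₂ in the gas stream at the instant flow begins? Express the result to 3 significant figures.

0.571

The effusion rate of species i is ∝ p_i/√M_i ∝ n_i/√M_i.
x_F₂(eff) = (n_F₂/√M_F₂) / (n_F₂/√M_F₂ + n_CO/√M_CO)
= (4.75/√38.00) / (4.75/√38.00 + 3.06/√28.01) = 0.7706/(0.7706 + 0.5782) = 0.571.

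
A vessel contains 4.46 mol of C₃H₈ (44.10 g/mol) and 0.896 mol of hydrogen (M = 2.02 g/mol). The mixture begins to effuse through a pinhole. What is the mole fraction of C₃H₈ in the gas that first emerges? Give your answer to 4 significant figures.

Rate_i ∝ x_i/√M_i (Graham's law weighted by mole fraction), so the effusate composition follows n_i/√M_i.
Mole fraction of C₃H₈ in the effusate = (n_C₃H₈/√M_C₃H₈) / (n_C₃H₈/√M_C₃H₈ + n_H₂/√M_H₂)
= (4.46/√44.10) / (4.46/√44.10 + 0.896/√2.02) = 0.6716/(0.6716 + 0.6304) = 0.5158.

0.5158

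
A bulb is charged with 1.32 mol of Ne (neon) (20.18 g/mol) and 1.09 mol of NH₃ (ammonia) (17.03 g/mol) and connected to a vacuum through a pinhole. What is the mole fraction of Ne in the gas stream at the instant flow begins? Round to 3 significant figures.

0.527

Effusion rate of each component ∝ n_i/√M_i (partial pressure × 1/√M).
x_Ne(eff) = (n_Ne/√M_Ne) / (n_Ne/√M_Ne + n_NH₃/√M_NH₃)
= (1.32/√20.18) / (1.32/√20.18 + 1.09/√17.03) = 0.2938/(0.2938 + 0.2641) = 0.527.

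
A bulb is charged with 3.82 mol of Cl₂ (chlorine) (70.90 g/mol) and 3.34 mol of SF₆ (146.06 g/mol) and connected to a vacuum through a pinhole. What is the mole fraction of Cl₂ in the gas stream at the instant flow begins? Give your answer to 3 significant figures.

The effusion rate of species i is ∝ p_i/√M_i ∝ n_i/√M_i.
x_Cl₂(eff) = (n_Cl₂/√M_Cl₂) / (n_Cl₂/√M_Cl₂ + n_SF₆/√M_SF₆)
= (3.82/√70.90) / (3.82/√70.90 + 3.34/√146.06) = 0.4537/(0.4537 + 0.2764) = 0.621.

0.621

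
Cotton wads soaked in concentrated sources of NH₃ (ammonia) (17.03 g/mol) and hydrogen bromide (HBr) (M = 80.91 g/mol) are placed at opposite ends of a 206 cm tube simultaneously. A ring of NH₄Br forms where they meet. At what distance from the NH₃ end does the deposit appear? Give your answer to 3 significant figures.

The fronts meet when d_NH₃ + d_HBr = L with d_NH₃/d_HBr = √(M_HBr/M_NH₃) (Graham's law). Here √(M_HBr/M_NH₃) = √(80.91/17.03) = 2.180.
With d_NH₃ + d_HBr = 206 cm, d_HBr = 206/(1 + 2.180) = 64.79 cm.
d_NH₃ = 206 − 64.79 = 141 cm.

141 cm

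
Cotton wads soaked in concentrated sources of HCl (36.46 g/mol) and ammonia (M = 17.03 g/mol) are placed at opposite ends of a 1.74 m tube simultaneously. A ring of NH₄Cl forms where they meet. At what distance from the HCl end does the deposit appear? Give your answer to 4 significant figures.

0.7064 m

Distances travelled in equal time are proportional to diffusion rates, so d_HCl/d_NH₃ = √(M_NH₃/M_HCl) = √(17.03/36.46) = 0.6834.
With d_HCl + d_NH₃ = 1.74 m, d_NH₃ = 1.74/(1 + 0.6834) = 1.034 m.
d_HCl = 1.74 − 1.034 = 0.7064 m.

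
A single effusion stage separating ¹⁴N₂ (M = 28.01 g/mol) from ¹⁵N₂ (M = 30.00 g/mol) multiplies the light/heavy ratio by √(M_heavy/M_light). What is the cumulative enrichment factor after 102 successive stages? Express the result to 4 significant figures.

33.13

The single-stage factor is √(M_heavy/M_light), so 102 stages give [√(30.00/28.01)]^102 = (30.00/28.01)^(102/2).
= 1.07105^51 = 33.13.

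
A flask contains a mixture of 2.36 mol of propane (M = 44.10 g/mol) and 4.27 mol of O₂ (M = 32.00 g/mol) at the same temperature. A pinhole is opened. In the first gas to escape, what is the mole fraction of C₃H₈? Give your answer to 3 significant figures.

0.320

The effusion rate of species i is ∝ p_i/√M_i ∝ n_i/√M_i.
x_C₃H₈(eff) = (n_C₃H₈/√M_C₃H₈) / (n_C₃H₈/√M_C₃H₈ + n_O₂/√M_O₂)
= (2.36/√44.10) / (2.36/√44.10 + 4.27/√32.00) = 0.3554/(0.3554 + 0.7548) = 0.320.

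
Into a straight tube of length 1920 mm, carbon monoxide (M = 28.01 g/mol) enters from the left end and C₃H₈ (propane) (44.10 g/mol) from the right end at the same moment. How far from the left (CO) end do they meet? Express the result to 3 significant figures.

Graham's law gives d_CO/d_C₃H₈ = rate_CO/rate_C₃H₈ = √(M_C₃H₈/M_CO) = √(44.10/28.01) = 1.255.
With d_CO + d_C₃H₈ = 1920 mm, d_C₃H₈ = 1920/(1 + 1.255) = 851.5 mm.
d_CO = 1920 − 851.5 = 1070 mm.

1070 mm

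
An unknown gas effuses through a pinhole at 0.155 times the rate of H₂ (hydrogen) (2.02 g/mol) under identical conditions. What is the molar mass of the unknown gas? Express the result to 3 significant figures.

84.1 g/mol

Using Graham's law: rate_X/rate_H₂ = √(M_H₂/M_X).
0.155 = √(2.02/M_X)
M_X = 2.02 / 0.155² = 2.02 / 0.02403 = 84.1 g/mol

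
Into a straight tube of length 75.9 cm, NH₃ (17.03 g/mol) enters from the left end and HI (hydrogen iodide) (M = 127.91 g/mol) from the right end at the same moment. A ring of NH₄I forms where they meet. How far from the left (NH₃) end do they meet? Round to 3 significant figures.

The fronts meet when d_NH₃ + d_HI = L with d_NH₃/d_HI = √(M_HI/M_NH₃) (Graham's law). Here √(M_HI/M_NH₃) = √(127.91/17.03) = 2.741.
With d_NH₃ + d_HI = 75.9 cm, d_HI = 75.9/(1 + 2.741) = 20.29 cm.
d_NH₃ = 75.9 − 20.29 = 55.6 cm.

55.6 cm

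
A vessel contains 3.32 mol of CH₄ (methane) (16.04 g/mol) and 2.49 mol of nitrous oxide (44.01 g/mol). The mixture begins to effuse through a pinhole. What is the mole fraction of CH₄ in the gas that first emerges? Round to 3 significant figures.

0.688

Effusion rate of each component ∝ n_i/√M_i (partial pressure × 1/√M).
So x_CH₄ in the escaping gas = (n_CH₄/√M_CH₄) / Σ(n_i/√M_i)
= (3.32/√16.04) / (3.32/√16.04 + 2.49/√44.01) = 0.8290/(0.8290 + 0.3753) = 0.688.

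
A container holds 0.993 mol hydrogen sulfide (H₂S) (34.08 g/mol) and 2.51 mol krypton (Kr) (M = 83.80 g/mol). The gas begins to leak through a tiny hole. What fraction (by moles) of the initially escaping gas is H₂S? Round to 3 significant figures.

0.383

Rate_i ∝ x_i/√M_i (Graham's law weighted by mole fraction), so the effusate composition follows n_i/√M_i.
Mole fraction of H₂S in the effusate = (n_H₂S/√M_H₂S) / (n_H₂S/√M_H₂S + n_Kr/√M_Kr)
= (0.993/√34.08) / (0.993/√34.08 + 2.51/√83.80) = 0.1701/(0.1701 + 0.2742) = 0.383.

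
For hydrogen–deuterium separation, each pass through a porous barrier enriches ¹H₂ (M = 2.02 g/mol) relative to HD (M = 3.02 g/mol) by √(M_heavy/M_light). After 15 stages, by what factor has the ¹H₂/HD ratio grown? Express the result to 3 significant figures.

20.4

The single-stage factor is √(M_heavy/M_light), so 15 stages give [√(3.02/2.02)]^15 = (3.02/2.02)^(15/2).
= 1.49505^(15/2) = 20.4.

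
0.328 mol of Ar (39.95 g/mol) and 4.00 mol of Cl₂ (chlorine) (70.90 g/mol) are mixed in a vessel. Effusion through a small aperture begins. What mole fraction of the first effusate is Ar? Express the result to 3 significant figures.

Rate_i ∝ x_i/√M_i (Graham's law weighted by mole fraction), so the effusate composition follows n_i/√M_i.
Mole fraction of Ar in the effusate = (n_Ar/√M_Ar) / (n_Ar/√M_Ar + n_Cl₂/√M_Cl₂)
= (0.328/√39.95) / (0.328/√39.95 + 4.00/√70.90) = 0.05189/(0.05189 + 0.4750) = 0.0985.

0.0985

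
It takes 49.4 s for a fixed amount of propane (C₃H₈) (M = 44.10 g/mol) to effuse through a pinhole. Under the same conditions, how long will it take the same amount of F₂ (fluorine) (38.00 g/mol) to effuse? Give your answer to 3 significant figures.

Since effusion rate ∝ 1/√M, t_F₂/t_C₃H₈ = √(M_F₂/M_C₃H₈) = √(38.00/44.10) = √0.8617 = 0.9283.
So the time for F₂ is 49.4 × 0.9283 = 45.9 s.

45.9 s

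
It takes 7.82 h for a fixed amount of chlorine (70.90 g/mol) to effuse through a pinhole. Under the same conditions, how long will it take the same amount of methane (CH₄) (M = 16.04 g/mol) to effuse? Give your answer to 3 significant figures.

Since effusion rate ∝ 1/√M, t_CH₄/t_Cl₂ = √(M_CH₄/M_Cl₂) = √(16.04/70.90) = √0.2262 = 0.4756.
So the time for CH₄ is 7.82 × 0.4756 = 3.72 h.

3.72 h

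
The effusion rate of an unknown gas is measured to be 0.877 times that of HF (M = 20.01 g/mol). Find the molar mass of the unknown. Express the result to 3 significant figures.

Since effusion rate ∝ 1/√M, rate_X/rate_HF = √(M_HF/M_X).
0.877 = √(20.01/M_X)
M_X = 20.01 / 0.877² = 20.01 / 0.7691 = 26.0 g/mol

26.0 g/mol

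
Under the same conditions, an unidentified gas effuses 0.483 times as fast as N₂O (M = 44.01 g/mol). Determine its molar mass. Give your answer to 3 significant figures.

Using Graham's law: rate_X/rate_N₂O = √(M_N₂O/M_X).
0.483 = √(44.01/M_X)
M_X = 44.01 / 0.483² = 44.01 / 0.2333 = 189 g/mol

189 g/mol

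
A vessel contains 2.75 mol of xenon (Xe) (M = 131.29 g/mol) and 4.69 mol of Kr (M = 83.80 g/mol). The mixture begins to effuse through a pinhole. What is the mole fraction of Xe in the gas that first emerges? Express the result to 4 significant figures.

0.3190

The effusion rate of species i is ∝ p_i/√M_i ∝ n_i/√M_i.
Mole fraction of Xe in the effusate = (n_Xe/√M_Xe) / (n_Xe/√M_Xe + n_Kr/√M_Kr)
= (2.75/√131.29) / (2.75/√131.29 + 4.69/√83.80) = 0.2400/(0.2400 + 0.5123) = 0.3190.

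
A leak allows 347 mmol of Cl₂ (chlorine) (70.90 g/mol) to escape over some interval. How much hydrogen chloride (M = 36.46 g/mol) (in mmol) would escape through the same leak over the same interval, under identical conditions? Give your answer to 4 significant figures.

By Graham's law, rate_HCl/rate_Cl₂ = √(M_Cl₂/M_HCl) = √(70.90/36.46) = √1.945 = 1.394.
So the amount for HCl is 347 × 1.394 = 483.9 mmol.

483.9 mmol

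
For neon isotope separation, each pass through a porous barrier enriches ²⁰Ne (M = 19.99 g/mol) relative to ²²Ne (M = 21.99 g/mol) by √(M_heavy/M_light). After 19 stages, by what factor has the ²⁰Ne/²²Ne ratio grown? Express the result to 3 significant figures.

2.47

After 19 stages the ratio has grown by (√(21.99/19.99))^19 = (21.99/19.99)^(19/2).
= 1.10005^(19/2) = 2.47.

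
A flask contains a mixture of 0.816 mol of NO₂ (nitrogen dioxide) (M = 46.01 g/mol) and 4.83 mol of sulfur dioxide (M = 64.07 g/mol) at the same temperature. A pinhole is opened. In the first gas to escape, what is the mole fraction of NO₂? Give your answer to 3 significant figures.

0.166

Rate_i ∝ x_i/√M_i (Graham's law weighted by mole fraction), so the effusate composition follows n_i/√M_i.
x_NO₂(eff) = (n_NO₂/√M_NO₂) / (n_NO₂/√M_NO₂ + n_SO₂/√M_SO₂)
= (0.816/√46.01) / (0.816/√46.01 + 4.83/√64.07) = 0.1203/(0.1203 + 0.6034) = 0.166.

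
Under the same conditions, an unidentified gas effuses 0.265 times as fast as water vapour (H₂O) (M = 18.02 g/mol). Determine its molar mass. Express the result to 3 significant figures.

Using Graham's law: rate_X/rate_H₂O = √(M_H₂O/M_X).
0.265 = √(18.02/M_X)
M_X = 18.02 / 0.265² = 18.02 / 0.07023 = 257 g/mol

257 g/mol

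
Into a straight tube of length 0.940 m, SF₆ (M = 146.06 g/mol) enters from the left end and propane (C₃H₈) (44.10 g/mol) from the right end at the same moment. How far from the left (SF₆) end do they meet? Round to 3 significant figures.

Distances travelled in equal time are proportional to diffusion rates, so d_SF₆/d_C₃H₈ = √(M_C₃H₈/M_SF₆) = √(44.10/146.06) = 0.5495.
With d_SF₆ + d_C₃H₈ = 0.940 m, d_C₃H₈ = 0.940/(1 + 0.5495) = 0.6067 m.
d_SF₆ = 0.940 − 0.6067 = 0.333 m.

0.333 m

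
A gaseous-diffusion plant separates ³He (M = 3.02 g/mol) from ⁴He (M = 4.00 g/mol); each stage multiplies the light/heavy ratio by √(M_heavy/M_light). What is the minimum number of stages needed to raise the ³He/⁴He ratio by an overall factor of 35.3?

26

Per stage α = (4.00/3.02)^(1/2) = 1.32450^0.5, giving ln α = 0.1405.
Need α^N ≥ 35.3 ⇒ N ≥ ln(35.3) / ln α = 3.564 / 0.1405 = 25.36.
So at least 26 stages are needed.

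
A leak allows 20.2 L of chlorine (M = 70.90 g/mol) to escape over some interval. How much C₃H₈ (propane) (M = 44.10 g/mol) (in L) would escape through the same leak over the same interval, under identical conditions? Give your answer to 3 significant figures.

25.6 L

Since effusion rate ∝ 1/√M, rate_C₃H₈/rate_Cl₂ = √(M_Cl₂/M_C₃H₈) = √(70.90/44.10) = √1.608 = 1.268.
So the volume for C₃H₈ is 20.2 × 1.268 = 25.6 L.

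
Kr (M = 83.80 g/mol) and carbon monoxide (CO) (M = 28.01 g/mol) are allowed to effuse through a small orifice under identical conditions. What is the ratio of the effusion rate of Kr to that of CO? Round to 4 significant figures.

0.5781

Using Graham's law: rate_Kr/rate_CO = √(M_CO/M_Kr) = √(28.01/83.80) = √0.3342 = 0.5781.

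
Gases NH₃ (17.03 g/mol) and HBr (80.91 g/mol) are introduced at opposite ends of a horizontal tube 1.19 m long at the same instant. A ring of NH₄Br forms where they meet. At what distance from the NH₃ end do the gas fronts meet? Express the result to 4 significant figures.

0.8157 m

The fronts meet when d_NH₃ + d_HBr = L with d_NH₃/d_HBr = √(M_HBr/M_NH₃) (Graham's law). Here √(M_HBr/M_NH₃) = √(80.91/17.03) = 2.180.
With d_NH₃ + d_HBr = 1.19 m, d_HBr = 1.19/(1 + 2.180) = 0.3743 m.
d_NH₃ = 1.19 − 0.3743 = 0.8157 m.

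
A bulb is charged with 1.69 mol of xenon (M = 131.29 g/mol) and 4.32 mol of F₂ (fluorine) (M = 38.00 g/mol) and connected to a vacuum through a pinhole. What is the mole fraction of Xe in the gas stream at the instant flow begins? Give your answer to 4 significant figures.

0.1739

Effusion rate of each component ∝ n_i/√M_i (partial pressure × 1/√M).
Mole fraction of Xe in the effusate = (n_Xe/√M_Xe) / (n_Xe/√M_Xe + n_F₂/√M_F₂)
= (1.69/√131.29) / (1.69/√131.29 + 4.32/√38.00) = 0.1475/(0.1475 + 0.7008) = 0.1739.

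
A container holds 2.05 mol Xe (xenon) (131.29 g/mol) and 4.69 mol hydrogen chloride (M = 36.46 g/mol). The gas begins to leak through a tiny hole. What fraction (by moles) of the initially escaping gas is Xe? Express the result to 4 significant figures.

0.1872

Rate_i ∝ x_i/√M_i (Graham's law weighted by mole fraction), so the effusate composition follows n_i/√M_i.
Mole fraction of Xe in the effusate = (n_Xe/√M_Xe) / (n_Xe/√M_Xe + n_HCl/√M_HCl)
= (2.05/√131.29) / (2.05/√131.29 + 4.69/√36.46) = 0.1789/(0.1789 + 0.7767) = 0.1872.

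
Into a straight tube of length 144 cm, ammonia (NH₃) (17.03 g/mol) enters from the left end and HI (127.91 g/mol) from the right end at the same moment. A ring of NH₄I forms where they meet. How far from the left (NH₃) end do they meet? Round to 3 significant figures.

Distances travelled in equal time are proportional to diffusion rates, so d_NH₃/d_HI = √(M_HI/M_NH₃) = √(127.91/17.03) = 2.741.
With d_NH₃ + d_HI = 144 cm, d_HI = 144/(1 + 2.741) = 38.50 cm.
d_NH₃ = 144 − 38.50 = 106 cm.

106 cm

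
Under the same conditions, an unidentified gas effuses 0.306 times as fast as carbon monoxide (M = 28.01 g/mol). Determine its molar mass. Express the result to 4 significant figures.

299.1 g/mol

From Graham's law, rate_X/rate_CO = √(M_CO/M_X).
0.306 = √(28.01/M_X)
M_X = 28.01 / 0.306² = 28.01 / 0.09364 = 299.1 g/mol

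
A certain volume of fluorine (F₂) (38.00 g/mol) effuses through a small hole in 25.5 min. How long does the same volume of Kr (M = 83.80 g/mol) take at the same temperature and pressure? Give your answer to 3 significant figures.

37.9 min

Since effusion rate ∝ 1/√M, t_Kr/t_F₂ = √(M_Kr/M_F₂) = √(83.80/38.00) = √2.205 = 1.485.
So the time for Kr is 25.5 × 1.485 = 37.9 min.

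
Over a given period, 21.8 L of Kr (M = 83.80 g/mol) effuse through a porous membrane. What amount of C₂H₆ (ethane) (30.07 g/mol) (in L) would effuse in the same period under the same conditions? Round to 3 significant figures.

36.4 L

Graham's law gives rate_C₂H₆/rate_Kr = √(M_Kr/M_C₂H₆) = √(83.80/30.07) = √2.787 = 1.669.
So the volume for C₂H₆ is 21.8 × 1.669 = 36.4 L.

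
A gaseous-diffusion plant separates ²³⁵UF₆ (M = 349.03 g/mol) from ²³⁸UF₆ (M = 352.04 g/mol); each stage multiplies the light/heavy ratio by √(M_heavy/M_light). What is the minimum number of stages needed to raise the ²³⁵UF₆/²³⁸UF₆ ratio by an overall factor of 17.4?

Per stage α = (352.04/349.03)^(1/2) = 1.00862^0.5, giving ln α = 0.004293.
Need α^N ≥ 17.4 ⇒ N ≥ ln(17.4) / ln α = 2.856 / 0.004293 = 665.31.
Minimum whole number of stages: N = 666.

666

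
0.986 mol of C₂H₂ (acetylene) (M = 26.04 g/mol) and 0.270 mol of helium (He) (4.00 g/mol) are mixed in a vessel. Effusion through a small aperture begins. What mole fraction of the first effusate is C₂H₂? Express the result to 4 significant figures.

0.5887

Effusion rate of each component ∝ n_i/√M_i (partial pressure × 1/√M).
x_C₂H₂(eff) = (n_C₂H₂/√M_C₂H₂) / (n_C₂H₂/√M_C₂H₂ + n_He/√M_He)
= (0.986/√26.04) / (0.986/√26.04 + 0.270/√4.00) = 0.1932/(0.1932 + 0.1350) = 0.5887.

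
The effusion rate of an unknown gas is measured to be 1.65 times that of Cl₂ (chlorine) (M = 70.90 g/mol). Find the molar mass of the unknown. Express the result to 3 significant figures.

26.0 g/mol

Graham's law gives rate_X/rate_Cl₂ = √(M_Cl₂/M_X).
1.65 = √(70.90/M_X)
M_X = 70.90 / 1.65² = 70.90 / 2.722 = 26.0 g/mol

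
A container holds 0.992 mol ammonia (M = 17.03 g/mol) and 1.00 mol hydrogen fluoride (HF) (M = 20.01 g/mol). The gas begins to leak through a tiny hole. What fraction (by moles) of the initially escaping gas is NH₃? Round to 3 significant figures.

Each component's effusion rate ∝ (its partial pressure)·(1/√M) ∝ n_i/√M_i.
x_NH₃(eff) = (n_NH₃/√M_NH₃) / (n_NH₃/√M_NH₃ + n_HF/√M_HF)
= (0.992/√17.03) / (0.992/√17.03 + 1.00/√20.01) = 0.2404/(0.2404 + 0.2236) = 0.518.

0.518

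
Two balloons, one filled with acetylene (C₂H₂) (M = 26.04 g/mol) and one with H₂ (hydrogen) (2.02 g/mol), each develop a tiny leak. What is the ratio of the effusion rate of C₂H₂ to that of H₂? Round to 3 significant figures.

From Graham's law, rate_C₂H₂/rate_H₂ = √(M_H₂/M_C₂H₂) = √(2.02/26.04) = √0.07757 = 0.279.

0.279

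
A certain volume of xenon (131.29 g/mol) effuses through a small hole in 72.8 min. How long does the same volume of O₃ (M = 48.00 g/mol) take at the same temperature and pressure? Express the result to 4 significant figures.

44.02 min

From Graham's law, t_O₃/t_Xe = √(M_O₃/M_Xe) = √(48.00/131.29) = √0.3656 = 0.6047.
So the time for O₃ is 72.8 × 0.6047 = 44.02 min.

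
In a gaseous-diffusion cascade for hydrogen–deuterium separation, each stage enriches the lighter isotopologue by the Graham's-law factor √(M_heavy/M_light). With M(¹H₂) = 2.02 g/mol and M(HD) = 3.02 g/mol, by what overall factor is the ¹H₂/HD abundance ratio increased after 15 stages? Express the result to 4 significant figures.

20.41

After 15 stages the ratio has grown by (√(3.02/2.02))^15 = (3.02/2.02)^(15/2).
= 1.49505^(15/2) = 20.41.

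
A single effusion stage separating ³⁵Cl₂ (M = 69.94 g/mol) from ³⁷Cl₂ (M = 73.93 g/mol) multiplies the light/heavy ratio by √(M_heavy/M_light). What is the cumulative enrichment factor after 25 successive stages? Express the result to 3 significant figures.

2.00

After 25 stages the ratio has grown by (√(73.93/69.94))^25 = (73.93/69.94)^(25/2).
= 1.05705^(25/2) = 2.00.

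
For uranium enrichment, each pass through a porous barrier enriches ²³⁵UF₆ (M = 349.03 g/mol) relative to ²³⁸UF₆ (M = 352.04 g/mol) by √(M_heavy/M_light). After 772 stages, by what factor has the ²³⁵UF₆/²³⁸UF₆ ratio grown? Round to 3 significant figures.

Overall factor = α^772 with α = √(352.04/349.03), i.e. (352.04/349.03)^(772/2).
= 1.00862^386 = 27.5.

27.5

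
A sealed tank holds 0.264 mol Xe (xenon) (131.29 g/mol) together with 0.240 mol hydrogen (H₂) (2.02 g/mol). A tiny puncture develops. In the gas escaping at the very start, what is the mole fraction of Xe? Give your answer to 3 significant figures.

The effusion rate of species i is ∝ p_i/√M_i ∝ n_i/√M_i.
x_Xe(eff) = (n_Xe/√M_Xe) / (n_Xe/√M_Xe + n_H₂/√M_H₂)
= (0.264/√131.29) / (0.264/√131.29 + 0.240/√2.02) = 0.02304/(0.02304 + 0.1689) = 0.120.

0.120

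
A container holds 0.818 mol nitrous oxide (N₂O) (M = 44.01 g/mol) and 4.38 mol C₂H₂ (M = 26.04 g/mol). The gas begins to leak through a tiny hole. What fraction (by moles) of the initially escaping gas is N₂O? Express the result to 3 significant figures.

Effusion rate of each component ∝ n_i/√M_i (partial pressure × 1/√M).
So x_N₂O in the escaping gas = (n_N₂O/√M_N₂O) / Σ(n_i/√M_i)
= (0.818/√44.01) / (0.818/√44.01 + 4.38/√26.04) = 0.1233/(0.1233 + 0.8583) = 0.126.

0.126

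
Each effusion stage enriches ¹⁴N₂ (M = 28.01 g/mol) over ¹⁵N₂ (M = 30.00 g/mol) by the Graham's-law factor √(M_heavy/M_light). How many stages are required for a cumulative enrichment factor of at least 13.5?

76

Single-stage factor α = √(30.00/28.01), so ln α = ½ ln(1.07105) = 0.03432.
Need α^N ≥ 13.5 ⇒ N ≥ ln(13.5) / ln α = 2.603 / 0.03432 = 75.84.
Minimum whole number of stages: N = 76.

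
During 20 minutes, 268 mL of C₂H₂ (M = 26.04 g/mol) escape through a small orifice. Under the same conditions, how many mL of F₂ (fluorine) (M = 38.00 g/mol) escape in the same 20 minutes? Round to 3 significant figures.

222 mL

From Graham's law, rate_F₂/rate_C₂H₂ = √(M_C₂H₂/M_F₂) = √(26.04/38.00) = √0.6853 = 0.8278.
So the volume for F₂ is 268 × 0.8278 = 222 mL.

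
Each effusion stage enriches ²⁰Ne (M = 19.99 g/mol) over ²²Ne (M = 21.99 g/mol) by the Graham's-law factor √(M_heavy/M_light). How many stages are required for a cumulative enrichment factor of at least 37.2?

Single-stage factor α = √(21.99/19.99), so ln α = ½ ln(1.10005) = 0.04768.
Need α^N ≥ 37.2 ⇒ N ≥ ln(37.2) / ln α = 3.616 / 0.04768 = 75.85.
So at least 76 stages are needed.

76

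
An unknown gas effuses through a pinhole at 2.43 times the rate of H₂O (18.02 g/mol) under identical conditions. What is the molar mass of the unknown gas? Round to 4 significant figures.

3.052 g/mol

Using Graham's law: rate_X/rate_H₂O = √(M_H₂O/M_X).
2.43 = √(18.02/M_X)
M_X = 18.02 / 2.43² = 18.02 / 5.905 = 3.052 g/mol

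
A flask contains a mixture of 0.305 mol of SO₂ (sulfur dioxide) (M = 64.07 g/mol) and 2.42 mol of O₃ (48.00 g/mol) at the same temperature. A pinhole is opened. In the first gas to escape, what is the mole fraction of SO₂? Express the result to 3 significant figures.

0.0984

The effusion rate of species i is ∝ p_i/√M_i ∝ n_i/√M_i.
Mole fraction of SO₂ in the effusate = (n_SO₂/√M_SO₂) / (n_SO₂/√M_SO₂ + n_O₃/√M_O₃)
= (0.305/√64.07) / (0.305/√64.07 + 2.42/√48.00) = 0.03810/(0.03810 + 0.3493) = 0.0984.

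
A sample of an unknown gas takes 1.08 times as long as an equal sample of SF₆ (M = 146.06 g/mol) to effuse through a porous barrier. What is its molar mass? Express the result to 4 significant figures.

170.4 g/mol

From Graham's law, t_X/t_SF₆ = √(M_X/M_SF₆).
1.08 = √(M_X/146.06)
M_X = 146.06 × 1.08² = 146.06 × 1.166 = 170.4 g/mol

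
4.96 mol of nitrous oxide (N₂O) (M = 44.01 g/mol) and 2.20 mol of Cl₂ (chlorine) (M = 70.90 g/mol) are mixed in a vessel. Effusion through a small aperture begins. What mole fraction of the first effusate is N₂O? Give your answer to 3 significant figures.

0.741

The effusion rate of species i is ∝ p_i/√M_i ∝ n_i/√M_i.
Mole fraction of N₂O in the effusate = (n_N₂O/√M_N₂O) / (n_N₂O/√M_N₂O + n_Cl₂/√M_Cl₂)
= (4.96/√44.01) / (4.96/√44.01 + 2.20/√70.90) = 0.7477/(0.7477 + 0.2613) = 0.741.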